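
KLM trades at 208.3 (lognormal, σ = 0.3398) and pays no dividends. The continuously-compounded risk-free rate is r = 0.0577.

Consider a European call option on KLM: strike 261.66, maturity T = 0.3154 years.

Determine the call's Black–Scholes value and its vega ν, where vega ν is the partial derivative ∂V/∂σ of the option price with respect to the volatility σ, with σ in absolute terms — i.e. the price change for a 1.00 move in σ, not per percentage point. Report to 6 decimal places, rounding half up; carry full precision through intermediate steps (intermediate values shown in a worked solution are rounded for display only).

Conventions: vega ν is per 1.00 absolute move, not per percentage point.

price = 3.021953
ν = 28.183767

σ√T = 0.3398·√0.3154 = 0.190833
d₁ = (ln(S/K) + (r+σ²/2)T) / (σ√T) = (ln(208.3/261.66) + (0.0577+0.3398²/2)·0.3154) / 0.190833 = (-0.228067 + 0.036407) / 0.190833 = -1.004328
d₂ = d₁ − σ√T = -1.004328 − 0.190833 = -1.195162
e^{−rT} = 0.981966
N(d₁) = 0.157610,  N(d₂) = 0.116012
Call price V = S·N(d₁) − K·e^{−rT}·N(d₂) = 32.830195 − 29.808242 = 3.021953
φ(d₁) = (1/√(2π))·e^{−d₁²/2} = 0.240923
ν = S·φ(d₁)·√T = 28.183767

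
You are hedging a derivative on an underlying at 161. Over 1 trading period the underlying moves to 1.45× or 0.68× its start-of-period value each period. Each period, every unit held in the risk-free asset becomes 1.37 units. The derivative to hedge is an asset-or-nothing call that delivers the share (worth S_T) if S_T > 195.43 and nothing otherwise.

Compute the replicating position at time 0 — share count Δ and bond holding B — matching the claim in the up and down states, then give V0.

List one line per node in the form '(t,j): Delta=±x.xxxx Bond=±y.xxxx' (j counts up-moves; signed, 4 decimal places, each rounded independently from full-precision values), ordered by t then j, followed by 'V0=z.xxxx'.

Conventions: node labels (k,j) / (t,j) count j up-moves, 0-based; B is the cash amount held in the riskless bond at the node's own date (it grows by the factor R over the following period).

Risk-neutral probability p* = (R−d)/(u−d) = (1.37−0.68)/(1.45−0.68) = 0.8961.
Terminal payoffs: V(1,0)=0.0000, V(1,1)=233.4500
Node (0,0) S=161.0000: V=(p*·233.4500+(1−p*)·0.0000)/1.37=152.6974; Δ=(233.4500−0.0000)/(233.4500−109.4800)=1.8831; B=V−Δ·S=-150.4844
Sanity check at the root: Δ(0,0)·S0 + B(0,0) reproduces V0 = 152.6974.

(0,0): Delta=1.8831 Bond=-150.4844
V0=152.6974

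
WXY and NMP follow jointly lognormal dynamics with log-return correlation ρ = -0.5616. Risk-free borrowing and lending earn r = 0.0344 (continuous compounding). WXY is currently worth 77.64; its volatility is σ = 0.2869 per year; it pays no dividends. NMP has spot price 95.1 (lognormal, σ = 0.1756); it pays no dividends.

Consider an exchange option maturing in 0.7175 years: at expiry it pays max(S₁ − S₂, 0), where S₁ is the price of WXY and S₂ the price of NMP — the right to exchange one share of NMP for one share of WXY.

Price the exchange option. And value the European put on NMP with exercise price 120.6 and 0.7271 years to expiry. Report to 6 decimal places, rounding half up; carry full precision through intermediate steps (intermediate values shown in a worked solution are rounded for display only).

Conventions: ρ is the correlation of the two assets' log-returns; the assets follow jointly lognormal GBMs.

σ_eff = √(σ₁² + σ₂² − 2ρσ₁σ₂) = √(0.2869² + 0.1756² − 2·-0.5616·0.2869·0.1756) = 0.411987
d₁ = (ln(S₁/S₂) + (q₂ − q₁ + σ_eff²/2)T) / (σ_eff√T) = (ln(77.64/95.1) + (0.0 − 0.0 + 0.084867)·0.7175) / 0.348975 = -0.406775
d₂ = d₁ − σ_eff√T = -0.406775 − 0.348975 = -0.755750
N(d₁) = 0.342087,  N(d₂) = 0.224900
V = S₁·e^{−q₁T}·N(d₁) − S₂·e^{−q₂T}·N(d₂) = 26.559608 − 21.387944 = 5.171665
[vanilla: NMP put K=120.6]
σ√T = 0.1756·√0.7271 = 0.149734
d₁ = (ln(S/K) + (r+σ²/2)T) / (σ√T) = (ln(95.1/120.6) + (0.0344+0.1756²/2)·0.7271) / 0.149734 = (-0.237550 + 0.036222) / 0.149734 = -1.344567
d₂ = d₁ − σ√T = -1.344567 − 0.149734 = -1.494301
e^{−rT} = 0.975298
N(−d₁) = 0.910617,  N(−d₂) = 0.932452
price = K·e^{−rT}·N(−d₂) − S·N(−d₁) = 109.675821 − 86.599714 = 23.076107

exchange price = 5.171665
price(NMP put K=120.6) = 23.076107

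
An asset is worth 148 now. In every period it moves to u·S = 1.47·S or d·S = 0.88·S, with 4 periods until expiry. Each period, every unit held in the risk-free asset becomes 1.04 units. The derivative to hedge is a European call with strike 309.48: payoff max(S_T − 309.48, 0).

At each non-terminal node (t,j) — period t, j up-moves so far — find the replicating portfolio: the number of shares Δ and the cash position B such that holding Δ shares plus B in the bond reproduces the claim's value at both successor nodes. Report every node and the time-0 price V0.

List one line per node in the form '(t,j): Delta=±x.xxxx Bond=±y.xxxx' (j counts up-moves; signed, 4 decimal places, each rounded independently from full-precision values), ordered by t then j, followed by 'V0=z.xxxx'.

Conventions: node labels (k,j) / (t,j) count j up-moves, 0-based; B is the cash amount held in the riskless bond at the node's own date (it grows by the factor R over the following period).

(0,0): Delta=0.2269 Bond=-26.6440
(1,0): Delta=0.0922 Bond=-10.1639
(1,1): Delta=0.4437 Bond=-74.8644
(2,0): Delta=0.0000 Bond=0.0000
(2,1): Delta=0.2406 Bond=-38.9786
(2,2): Delta=0.7704 Bond=-182.3500
(3,0): Delta=0.0000 Bond=0.0000
(3,1): Delta=0.0000 Bond=0.0000
(3,2): Delta=0.6277 Bond=-149.4829
(3,3): Delta=1.0000 Bond=-297.5769
V0=6.9444

Arbitrage-free pricing uses the up-move probability p* = (R−d)/(u−d) = 0.2712, discounting each step at R = 1.04.
Payoffs at expiry: V(4,0)=0.0000, V(4,1)=0.0000, V(4,2)=0.0000, V(4,3)=104.2304, V(4,4)=381.6043
  t=3,j=0: stock 100.8579 → up 148.2610 (V=0.0000), down 88.7549 (V=0.0000). Price 0.0000; hedge Δ=0.0000, bond B=0.0000.
  t=3,j=1: stock 168.4785 → up 247.6633 (V=0.0000), down 148.2610 (V=0.0000). Price 0.0000; hedge Δ=0.0000, bond B=0.0000.
  t=3,j=2: stock 281.4356 → up 413.7104 (V=104.2304), down 247.6633 (V=0.0000). Price 27.1787; hedge Δ=0.6277, bond B=-149.4829.
  t=3,j=3: stock 470.1254 → up 691.0843 (V=381.6043), down 413.7104 (V=104.2304). Price 172.5485; hedge Δ=1.0000, bond B=-297.5769.
  t=2,j=0: stock 114.6112 → up 168.4785 (V=0.0000), down 100.8579 (V=0.0000). Price 0.0000; hedge Δ=0.0000, bond B=0.0000.
  t=2,j=1: stock 191.4528 → up 281.4356 (V=27.1787), down 168.4785 (V=0.0000). Price 7.0870; hedge Δ=0.2406, bond B=-38.9786.
  t=2,j=2: stock 319.8132 → up 470.1254 (V=172.5485), down 281.4356 (V=27.1787). Price 64.0394; hedge Δ=0.7704, bond B=-182.3500.
  t=1,j=0: stock 130.2400 → up 191.4528 (V=7.0870), down 114.6112 (V=0.0000). Price 1.8480; hedge Δ=0.0922, bond B=-10.1639.
  t=1,j=1: stock 217.5600 → up 319.8132 (V=64.0394), down 191.4528 (V=7.0870). Price 21.6651; hedge Δ=0.4437, bond B=-74.8644.
  t=0,j=0: stock 148.0000 → up 217.5600 (V=21.6651), down 130.2400 (V=1.8480). Price 6.9444; hedge Δ=0.2269, bond B=-26.6440.
Check: Δ(0,0)·S0 + B(0,0) = 6.9444 = V0.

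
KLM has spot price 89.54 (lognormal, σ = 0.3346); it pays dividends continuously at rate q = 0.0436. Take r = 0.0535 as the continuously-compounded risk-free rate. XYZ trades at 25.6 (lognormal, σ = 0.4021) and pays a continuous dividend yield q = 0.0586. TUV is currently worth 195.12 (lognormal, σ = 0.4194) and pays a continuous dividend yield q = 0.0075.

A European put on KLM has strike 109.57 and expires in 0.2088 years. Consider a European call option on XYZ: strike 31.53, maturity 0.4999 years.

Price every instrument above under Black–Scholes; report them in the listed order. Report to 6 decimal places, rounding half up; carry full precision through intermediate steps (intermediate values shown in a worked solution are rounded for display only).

[KLM put K=109.57]
σ√T = 0.3346·√0.2088 = 0.152894
d₁ = (ln(S/K) + (r−q+σ²/2)T) / (σ√T) = (ln(89.54/109.57) + (0.0535−0.0436+0.3346²/2)·0.2088) / 0.152894 = (-0.201878 + 0.013755) / 0.152894 = -1.230411
d₂ = d₁ − σ√T = -1.230411 − 0.152894 = -1.383305
e^{−rT} = 0.988891
e^{−qT} = 0.990938
N(−d₁) = 0.890728,  N(−d₂) = 0.916714
price = K·e^{−rT}·N(−d₂) − S·e^{−qT}·N(−d₁) = 99.328584 − 79.033036 = 20.295549
[XYZ call K=31.53]
σ√T = 0.4021·√0.4999 = 0.284299
d₁ = (ln(S/K) + (r−q+σ²/2)T) / (σ√T) = (ln(25.6/31.53) + (0.0535−0.0586+0.4021²/2)·0.4999) / 0.284299 = (-0.208347 + 0.037864) / 0.284299 = -0.599663
d₂ = d₁ − σ√T = -0.599663 − 0.284299 = -0.883962
e^{−rT} = 0.973610
e^{−qT} = 0.971131
N(d₁) = 0.274366,  N(d₂) = 0.188358
price = S·e^{−qT}·N(d₁) − K·e^{−rT}·N(d₂) = 6.820988 − 5.782211 = 1.038777

price(KLM put K=109.57) = 20.295549
price(XYZ call K=31.53) = 1.038777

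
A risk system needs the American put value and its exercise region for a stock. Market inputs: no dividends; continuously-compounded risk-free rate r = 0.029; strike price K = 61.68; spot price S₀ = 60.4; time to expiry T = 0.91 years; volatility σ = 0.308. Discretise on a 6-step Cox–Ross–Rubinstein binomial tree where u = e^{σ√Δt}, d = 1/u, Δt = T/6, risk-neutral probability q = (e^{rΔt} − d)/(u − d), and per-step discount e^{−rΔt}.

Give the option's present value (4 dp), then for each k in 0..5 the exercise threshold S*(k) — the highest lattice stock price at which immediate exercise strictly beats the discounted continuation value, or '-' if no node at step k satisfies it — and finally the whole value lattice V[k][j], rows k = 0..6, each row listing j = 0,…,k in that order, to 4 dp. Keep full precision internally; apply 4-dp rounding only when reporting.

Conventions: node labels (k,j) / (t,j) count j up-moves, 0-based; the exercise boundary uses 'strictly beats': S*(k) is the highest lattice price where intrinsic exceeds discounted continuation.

price = 7.0266
boundary = - - - 42.1461 47.5172 53.5727
tree:
7.0266
10.2866 3.6748
14.5092 5.9559 1.3183
19.5339 9.3763 2.4265 0.1692
24.2978 14.1628 4.4467 0.3321 0.0000
28.5233 19.5339 8.1073 0.6520 0.0000 0.0000
32.2711 24.2978 14.1628 1.2800 0.0000 0.0000 0.0000

params: Δt=0.15167 u=1.12744 d=0.88697 q=0.48838 e^(-rΔt)=0.99561
t_6 payoffs: 32.2711 24.2978 14.1628 1.2800 0.0000 0.0000 0.0000
t_5: node(5,0) S=33.1567 payoff=28.5233 vs cont=28.2526 → 28.5233 [stop]  node(5,1) S=42.1461 payoff=19.5339 vs cont=19.2632 → 19.5339 [stop]  node(5,2) S=53.5727 payoff=8.1073 vs cont=7.8366 → 8.1073 [stop]  node(5,3) S=68.0973 payoff=0.0000 vs cont=0.6520 → 0.6520 [wait]  node(5,4) S=86.5598 payoff=0.0000 vs cont=0.0000 → 0.0000 [wait]  node(5,5) S=110.0278 payoff=0.0000 vs cont=0.0000 → 0.0000 [wait]  ⇒ S*(5)=53.5727
t_4: node(4,0) S=37.3822 payoff=24.2978 vs cont=24.0271 → 24.2978 [stop]  node(4,1) S=47.5172 payoff=14.1628 vs cont=13.8921 → 14.1628 [stop]  node(4,2) S=60.4000 payoff=1.2800 vs cont=4.4467 → 4.4467 [wait]  node(4,3) S=76.7756 payoff=0.0000 vs cont=0.3321 → 0.3321 [wait]  node(4,4) S=97.5909 payoff=0.0000 vs cont=0.0000 → 0.0000 [wait]  ⇒ S*(4)=47.5172
t_3: node(3,0) S=42.1461 payoff=19.5339 vs cont=19.2632 → 19.5339 [stop]  node(3,1) S=53.5727 payoff=8.1073 vs cont=9.3763 → 9.3763 [wait]  node(3,2) S=68.0973 payoff=0.0000 vs cont=2.4265 → 2.4265 [wait]  node(3,3) S=86.5598 payoff=0.0000 vs cont=0.1692 → 0.1692 [wait]  ⇒ S*(3)=42.1461
t_2: node(2,0) S=47.5172 payoff=14.1628 vs cont=14.5092 → 14.5092 [wait]  node(2,1) S=60.4000 payoff=1.2800 vs cont=5.9559 → 5.9559 [wait]  node(2,2) S=76.7756 payoff=0.0000 vs cont=1.3183 → 1.3183 [wait]  ⇒ S*(2)=-
t_1: node(1,0) S=53.5727 payoff=8.1073 vs cont=10.2866 → 10.2866 [wait]  node(1,1) S=68.0973 payoff=0.0000 vs cont=3.6748 → 3.6748 [wait]  ⇒ S*(1)=-
t_0: node(0,0) S=60.4000 payoff=1.2800 vs cont=7.0266 → 7.0266 [wait]  ⇒ S*(0)=-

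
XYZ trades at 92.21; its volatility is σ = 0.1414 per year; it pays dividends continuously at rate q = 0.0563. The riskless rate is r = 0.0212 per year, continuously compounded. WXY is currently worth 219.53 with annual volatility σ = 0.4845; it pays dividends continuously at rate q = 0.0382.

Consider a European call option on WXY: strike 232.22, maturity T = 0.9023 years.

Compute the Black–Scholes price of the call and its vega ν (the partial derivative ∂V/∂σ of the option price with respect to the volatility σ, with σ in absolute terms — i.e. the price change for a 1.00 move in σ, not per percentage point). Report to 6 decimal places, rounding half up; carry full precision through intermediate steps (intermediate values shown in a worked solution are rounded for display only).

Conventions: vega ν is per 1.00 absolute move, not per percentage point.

σ√T = 0.4845·√0.9023 = 0.460224
d₁ = (ln(S/K) + (r−q+σ²/2)T) / (σ√T) = (ln(219.53/232.22) + (0.0212−0.0382+0.4845²/2)·0.9023) / 0.460224 = (-0.056196 + 0.090564) / 0.460224 = 0.074676
d₂ = d₁ − σ√T = 0.074676 − 0.460224 = -0.385548
e^{−rT} = 0.981053
e^{−qT} = 0.966119
N(d₁) = 0.529764,  N(d₂) = 0.349916
Call price V = S·e^{−qT}·N(d₁) − K·e^{−rT}·N(d₂) = 112.358749 − 79.717844 = 32.640905
φ(d₁) = (1/√(2π))·e^{−d₁²/2} = 0.397831
ν = S·e^{−qT}·φ(d₁)·√T = 80.149220

price = 32.640905
ν = 80.149220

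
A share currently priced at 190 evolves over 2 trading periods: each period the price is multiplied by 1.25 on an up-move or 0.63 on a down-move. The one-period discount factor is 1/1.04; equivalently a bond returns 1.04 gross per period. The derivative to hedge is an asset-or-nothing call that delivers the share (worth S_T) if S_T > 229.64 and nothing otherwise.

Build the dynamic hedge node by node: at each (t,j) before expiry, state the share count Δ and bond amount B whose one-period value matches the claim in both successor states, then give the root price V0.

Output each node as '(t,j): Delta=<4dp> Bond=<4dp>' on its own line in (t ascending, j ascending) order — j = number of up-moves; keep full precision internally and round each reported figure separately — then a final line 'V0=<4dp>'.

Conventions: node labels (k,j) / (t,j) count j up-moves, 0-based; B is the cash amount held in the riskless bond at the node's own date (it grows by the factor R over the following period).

(0,0): Delta=1.6025 Bond=-184.4370
(1,0): Delta=0.0000 Bond=0.0000
(1,1): Delta=2.0161 Bond=-290.0609
V0=120.0304

Under the risk-neutral measure, an up-move has probability p* = (R−d)/(u−d) = 0.6613 and values discount at R = 1.04.
Terminal payoffs: V(2,0)=0.0000, V(2,1)=0.0000, V(2,2)=296.8750
  t=1,j=0: stock 119.7000 → up 149.6250 (V=0.0000), down 75.4110 (V=0.0000). Price 0.0000; hedge Δ=0.0000, bond B=0.0000.
  t=1,j=1: stock 237.5000 → up 296.8750 (V=296.8750), down 149.6250 (V=0.0000). Price 188.7698; hedge Δ=2.0161, bond B=-290.0609.
  t=0,j=0: stock 190.0000 → up 237.5000 (V=188.7698), down 119.7000 (V=0.0000). Price 120.0304; hedge Δ=1.6025, bond B=-184.4370.
Verification: the root portfolio costs Δ(0,0)·S0 + B(0,0) = 120.0304, matching V0.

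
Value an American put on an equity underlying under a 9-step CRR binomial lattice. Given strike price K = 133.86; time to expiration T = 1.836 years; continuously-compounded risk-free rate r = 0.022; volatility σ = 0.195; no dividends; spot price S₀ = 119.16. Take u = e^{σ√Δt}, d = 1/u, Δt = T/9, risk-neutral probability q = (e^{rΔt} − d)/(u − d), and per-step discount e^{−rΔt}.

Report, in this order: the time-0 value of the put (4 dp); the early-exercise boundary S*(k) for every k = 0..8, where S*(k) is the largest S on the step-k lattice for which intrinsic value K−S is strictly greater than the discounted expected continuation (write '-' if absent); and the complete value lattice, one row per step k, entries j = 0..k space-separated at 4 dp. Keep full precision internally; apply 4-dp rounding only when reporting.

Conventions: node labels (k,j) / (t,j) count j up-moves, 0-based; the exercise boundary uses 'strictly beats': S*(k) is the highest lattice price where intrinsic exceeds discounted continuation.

params: Δt=0.20400 u=1.09207 d=0.91569 q=0.50350 e^(-rΔt)=0.99552
t_9 payoffs: 79.9240 69.5351 57.1452 42.3687 24.7461 3.7290 0.0000 0.0000 0.0000 0.0000
t_8: node(8,0) S=58.9018 payoff=74.9582 vs cont=74.3588 → 74.9582 [stop]  node(8,1) S=70.2472 payoff=63.6128 vs cont=63.0134 → 63.6128 [stop]  node(8,2) S=83.7779 payoff=50.0821 vs cont=49.4827 → 50.0821 [stop]  node(8,3) S=99.9149 payoff=33.9451 vs cont=33.3457 → 33.9451 [stop]  node(8,4) S=119.1600 payoff=14.7000 vs cont=14.1006 → 14.7000 [stop]  node(8,5) S=142.1121 payoff=0.0000 vs cont=1.8432 → 1.8432 [wait]  node(8,6) S=169.4851 payoff=0.0000 vs cont=0.0000 → 0.0000 [wait]  node(8,7) S=202.1305 payoff=0.0000 vs cont=0.0000 → 0.0000 [wait]  node(8,8) S=241.0640 payoff=0.0000 vs cont=0.0000 → 0.0000 [wait]  ⇒ S*(8)=119.1600
t_7: node(7,0) S=64.3249 payoff=69.5351 vs cont=68.9357 → 69.5351 [stop]  node(7,1) S=76.7148 payoff=57.1452 vs cont=56.5457 → 57.1452 [stop]  node(7,2) S=91.4913 payoff=42.3687 vs cont=41.7693 → 42.3687 [stop]  node(7,3) S=109.1139 payoff=24.7461 vs cont=24.1466 → 24.7461 [stop]  node(7,4) S=130.1310 payoff=3.7290 vs cont=8.1898 → 8.1898 [wait]  node(7,5) S=155.1962 payoff=0.0000 vs cont=0.9110 → 0.9110 [wait]  node(7,6) S=185.0894 payoff=0.0000 vs cont=0.0000 → 0.0000 [wait]  node(7,7) S=220.7405 payoff=0.0000 vs cont=0.0000 → 0.0000 [wait]  ⇒ S*(7)=109.1139
t_6: node(6,0) S=70.2472 payoff=63.6128 vs cont=63.0134 → 63.6128 [stop]  node(6,1) S=83.7779 payoff=50.0821 vs cont=49.4827 → 50.0821 [stop]  node(6,2) S=99.9149 payoff=33.9451 vs cont=33.3457 → 33.9451 [stop]  node(6,3) S=119.1600 payoff=14.7000 vs cont=16.3365 → 16.3365 [wait]  node(6,4) S=142.1121 payoff=0.0000 vs cont=4.5047 → 4.5047 [wait]  node(6,5) S=169.4851 payoff=0.0000 vs cont=0.4503 → 0.4503 [wait]  node(6,6) S=202.1305 payoff=0.0000 vs cont=0.0000 → 0.0000 [wait]  ⇒ S*(6)=99.9149
t_5: node(5,0) S=76.7148 payoff=57.1452 vs cont=56.5457 → 57.1452 [stop]  node(5,1) S=91.4913 payoff=42.3687 vs cont=41.7693 → 42.3687 [stop]  node(5,2) S=109.1139 payoff=24.7461 vs cont=24.9669 → 24.9669 [wait]  node(5,3) S=130.1310 payoff=3.7290 vs cont=10.3327 → 10.3327 [wait]  node(5,4) S=155.1962 payoff=0.0000 vs cont=2.4523 → 2.4523 [wait]  node(5,5) S=185.0894 payoff=0.0000 vs cont=0.2226 → 0.2226 [wait]  ⇒ S*(5)=91.4913
t_4: node(4,0) S=83.7779 payoff=50.0821 vs cont=49.4827 → 50.0821 [stop]  node(4,1) S=99.9149 payoff=33.9451 vs cont=33.4564 → 33.9451 [stop]  node(4,2) S=119.1600 payoff=14.7000 vs cont=17.5198 → 17.5198 [wait]  node(4,3) S=142.1121 payoff=0.0000 vs cont=6.3364 → 6.3364 [wait]  node(4,4) S=169.4851 payoff=0.0000 vs cont=1.3237 → 1.3237 [wait]  ⇒ S*(4)=99.9149
t_3: node(3,0) S=91.4913 payoff=42.3687 vs cont=41.7693 → 42.3687 [stop]  node(3,1) S=109.1139 payoff=24.7461 vs cont=25.5601 → 25.5601 [wait]  node(3,2) S=130.1310 payoff=3.7290 vs cont=11.8358 → 11.8358 [wait]  node(3,3) S=155.1962 payoff=0.0000 vs cont=3.7954 → 3.7954 [wait]  ⇒ S*(3)=91.4913
t_2: node(2,0) S=99.9149 payoff=33.9451 vs cont=33.7537 → 33.9451 [stop]  node(2,1) S=119.1600 payoff=14.7000 vs cont=18.5664 → 18.5664 [wait]  node(2,2) S=142.1121 payoff=0.0000 vs cont=7.7526 → 7.7526 [wait]  ⇒ S*(2)=99.9149
t_1: node(1,0) S=109.1139 payoff=24.7461 vs cont=26.0846 → 26.0846 [wait]  node(1,1) S=130.1310 payoff=3.7290 vs cont=13.0629 → 13.0629 [wait]  ⇒ S*(1)=-
t_0: node(0,0) S=119.1600 payoff=14.7000 vs cont=19.4408 → 19.4408 [wait]  ⇒ S*(0)=-

price = 19.4408
boundary = - - 99.9149 91.4913 99.9149 91.4913 99.9149 109.1139 119.1600
tree:
19.4408
26.0846 13.0629
33.9451 18.5664 7.7526
42.3687 25.5601 11.8358 3.7954
50.0821 33.9451 17.5198 6.3364 1.3237
57.1452 42.3687 24.9669 10.3327 2.4523 0.2226
63.6128 50.0821 33.9451 16.3365 4.5047 0.4503 0.0000
69.5351 57.1452 42.3687 24.7461 8.1898 0.9110 0.0000 0.0000
74.9582 63.6128 50.0821 33.9451 14.7000 1.8432 0.0000 0.0000 0.0000
79.9240 69.5351 57.1452 42.3687 24.7461 3.7290 0.0000 0.0000 0.0000 0.0000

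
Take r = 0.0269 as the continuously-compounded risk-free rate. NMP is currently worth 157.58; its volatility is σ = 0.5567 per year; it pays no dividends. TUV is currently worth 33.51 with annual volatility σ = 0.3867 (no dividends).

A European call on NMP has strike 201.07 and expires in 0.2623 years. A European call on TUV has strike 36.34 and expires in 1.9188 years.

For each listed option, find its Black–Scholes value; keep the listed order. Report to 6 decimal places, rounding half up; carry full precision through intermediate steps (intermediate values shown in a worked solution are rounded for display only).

price(NMP call K=201.07) = 5.728762
price(TUV call K=36.34) = 6.691745

[NMP call K=201.07]
σ√T = 0.5567·√0.2623 = 0.285115
d₁ = (ln(S/K) + (r+σ²/2)T) / (σ√T) = (ln(157.58/201.07) + (0.0269+0.5567²/2)·0.2623) / 0.285115 = (-0.243720 + 0.047701) / 0.285115 = -0.687507
d₂ = d₁ − σ√T = -0.687507 − 0.285115 = -0.972622
e^{−rT} = 0.992969
N(d₁) = 0.245882,  N(d₂) = 0.165371
price = S·N(d₁) − K·e^{−rT}·N(d₂) = 38.746040 − 33.017278 = 5.728762
[TUV call K=36.34]
σ√T = 0.3867·√1.9188 = 0.535660
d₁ = (ln(S/K) + (r+σ²/2)T) / (σ√T) = (ln(33.51/36.34) + (0.0269+0.3867²/2)·1.9188) / 0.535660 = (-0.081075 + 0.195081) / 0.535660 = 0.212833
d₂ = d₁ − σ√T = 0.212833 − 0.535660 = -0.322826
e^{−rT} = 0.949694
N(d₁) = 0.584272,  N(d₂) = 0.373413
price = S·N(d₁) − K·e^{−rT}·N(d₂) = 19.578939 − 12.887193 = 6.691745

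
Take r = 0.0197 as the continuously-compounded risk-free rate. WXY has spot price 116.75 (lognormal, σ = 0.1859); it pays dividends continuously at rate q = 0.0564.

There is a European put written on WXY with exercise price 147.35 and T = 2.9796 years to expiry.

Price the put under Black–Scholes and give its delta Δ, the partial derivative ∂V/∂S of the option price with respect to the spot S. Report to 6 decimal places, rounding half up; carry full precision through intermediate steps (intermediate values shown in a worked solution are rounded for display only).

price = 42.992413
Δ = -0.691009

σ√T = 0.1859·√2.9796 = 0.320892
d₁ = (ln(S/K) + (r−q+σ²/2)T) / (σ√T) = (ln(116.75/147.35) + (0.0197−0.0564+0.1859²/2)·2.9796) / 0.320892 = (-0.232776 − 0.057866) / 0.320892 = -0.905731
d₂ = d₁ − σ√T = -0.905731 − 0.320892 = -1.226622
e^{−rT} = 0.942991
e^{−qT} = 0.845312
N(−d₁) = 0.817461,  N(−d₂) = 0.890018
Put price V = K·e^{−rT}·N(−d₂) − S·e^{−qT}·N(−d₁) = 123.667770 − 80.675356 = 42.992413
Δ = −e^{−qT}·N(−d₁) = -0.691009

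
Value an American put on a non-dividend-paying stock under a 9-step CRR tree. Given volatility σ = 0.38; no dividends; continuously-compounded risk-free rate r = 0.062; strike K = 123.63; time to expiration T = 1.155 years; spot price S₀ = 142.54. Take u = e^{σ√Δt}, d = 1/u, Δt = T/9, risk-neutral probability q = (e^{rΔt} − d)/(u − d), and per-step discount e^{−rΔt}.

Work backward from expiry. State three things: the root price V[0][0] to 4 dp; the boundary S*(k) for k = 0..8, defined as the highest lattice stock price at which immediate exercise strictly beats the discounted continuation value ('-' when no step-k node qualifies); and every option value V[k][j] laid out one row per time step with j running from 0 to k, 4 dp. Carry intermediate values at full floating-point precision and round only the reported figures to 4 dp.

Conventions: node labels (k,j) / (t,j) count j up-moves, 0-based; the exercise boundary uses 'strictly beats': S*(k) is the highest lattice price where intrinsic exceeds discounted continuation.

Δt=0.12833, u=1.14583, d=0.87273, q=0.49527, disc=e^(-rΔt)=0.99207
k=9 terminal: V=max(K-S,0) → 81.7648 68.6641 51.4637 28.8808 0.0000 0.0000 0.0000 0.0000 0.0000 0.0000
k=8: j=0 S=47.9704 intr=75.6596 cont=74.6798 V=75.6596[EX]; j=1 S=62.9817 intr=60.6483 cont=59.6686 V=60.6483[EX]; j=2 S=82.6904 intr=40.9396 cont=39.9598 V=40.9396[EX]; j=3 S=108.5665 intr=15.0635 cont=14.4615 V=15.0635[EX]; j=4 S=142.5400 intr=0.0000 cont=0.0000 V=0.0000[hold]; j=5 S=187.1447 intr=0.0000 cont=0.0000 V=0.0000[hold]; j=6 S=245.7076 intr=0.0000 cont=0.0000 V=0.0000[hold]; j=7 S=322.5963 intr=0.0000 cont=0.0000 V=0.0000[hold]; j=8 S=423.5457 intr=0.0000 cont=0.0000 V=0.0000[hold]  S*(8)=108.5665
k=7: j=0 S=54.9659 intr=68.6641 cont=67.6843 V=68.6641[EX]; j=1 S=72.1663 intr=51.4637 cont=50.4839 V=51.4637[EX]; j=2 S=94.7492 intr=28.8808 cont=27.9010 V=28.8808[EX]; j=3 S=124.3988 intr=0.0000 cont=7.5427 V=7.5427[hold]; j=4 S=163.3267 intr=0.0000 cont=0.0000 V=0.0000[hold]; j=5 S=214.4362 intr=0.0000 cont=0.0000 V=0.0000[hold]; j=6 S=281.5392 intr=0.0000 cont=0.0000 V=0.0000[hold]; j=7 S=369.6407 intr=0.0000 cont=0.0000 V=0.0000[hold]  S*(7)=94.7492
k=6: j=0 S=62.9817 intr=60.6483 cont=59.6686 V=60.6483[EX]; j=1 S=82.6904 intr=40.9396 cont=39.9598 V=40.9396[EX]; j=2 S=108.5665 intr=15.0635 cont=18.1676 V=18.1676[hold]; j=3 S=142.5400 intr=0.0000 cont=3.7769 V=3.7769[hold]; j=4 S=187.1447 intr=0.0000 cont=0.0000 V=0.0000[hold]; j=5 S=245.7076 intr=0.0000 cont=0.0000 V=0.0000[hold]; j=6 S=322.5963 intr=0.0000 cont=0.0000 V=0.0000[hold]  S*(6)=82.6904
k=5: j=0 S=72.1663 intr=51.4637 cont=50.4839 V=51.4637[EX]; j=1 S=94.7492 intr=28.8808 cont=29.4262 V=29.4262[hold]; j=2 S=124.3988 intr=0.0000 cont=10.9528 V=10.9528[hold]; j=3 S=163.3267 intr=0.0000 cont=1.8912 V=1.8912[hold]; j=4 S=214.4362 intr=0.0000 cont=0.0000 V=0.0000[hold]; j=5 S=281.5392 intr=0.0000 cont=0.0000 V=0.0000[hold]  S*(5)=72.1663
k=4: j=0 S=82.6904 intr=40.9396 cont=40.2278 V=40.9396[EX]; j=1 S=108.5665 intr=15.0635 cont=20.1162 V=20.1162[hold]; j=2 S=142.5400 intr=0.0000 cont=6.4136 V=6.4136[hold]; j=3 S=187.1447 intr=0.0000 cont=0.9470 V=0.9470[hold]; j=4 S=245.7076 intr=0.0000 cont=0.0000 V=0.0000[hold]  S*(4)=82.6904
k=3: j=0 S=94.7492 intr=28.8808 cont=30.3837 V=30.3837[hold]; j=1 S=124.3988 intr=0.0000 cont=13.2240 V=13.2240[hold]; j=2 S=163.3267 intr=0.0000 cont=3.6768 V=3.6768[hold]; j=3 S=214.4362 intr=0.0000 cont=0.4742 V=0.4742[hold]  S*(3)=-
k=2: j=0 S=108.5665 intr=15.0635 cont=21.7116 V=21.7116[hold]; j=1 S=142.5400 intr=0.0000 cont=8.4282 V=8.4282[hold]; j=2 S=187.1447 intr=0.0000 cont=2.0741 V=2.0741[hold]  S*(2)=-
k=1: j=0 S=124.3988 intr=0.0000 cont=15.0128 V=15.0128[hold]; j=1 S=163.3267 intr=0.0000 cont=5.2393 V=5.2393[hold]  S*(1)=-
k=0: j=0 S=142.5400 intr=0.0000 cont=10.0917 V=10.0917[hold]  S*(0)=-

price = 10.0917
boundary = - - - - 82.6904 72.1663 82.6904 94.7492 108.5665
tree:
10.0917
15.0128 5.2393
21.7116 8.4282 2.0741
30.3837 13.2240 3.6768 0.4742
40.9396 20.1162 6.4136 0.9470 0.0000
51.4637 29.4262 10.9528 1.8912 0.0000 0.0000
60.6483 40.9396 18.1676 3.7769 0.0000 0.0000 0.0000
68.6641 51.4637 28.8808 7.5427 0.0000 0.0000 0.0000 0.0000
75.6596 60.6483 40.9396 15.0635 0.0000 0.0000 0.0000 0.0000 0.0000
81.7648 68.6641 51.4637 28.8808 0.0000 0.0000 0.0000 0.0000 0.0000 0.0000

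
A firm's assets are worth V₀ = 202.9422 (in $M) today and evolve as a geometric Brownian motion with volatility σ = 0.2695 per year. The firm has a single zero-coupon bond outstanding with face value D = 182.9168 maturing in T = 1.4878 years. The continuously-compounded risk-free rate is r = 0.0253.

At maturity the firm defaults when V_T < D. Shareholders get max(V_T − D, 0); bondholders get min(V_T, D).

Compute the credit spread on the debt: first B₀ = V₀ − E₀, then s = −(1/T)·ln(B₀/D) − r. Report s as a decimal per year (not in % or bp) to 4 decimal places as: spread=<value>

With assets at 202.9422 and a single debt payment of 182.9168 at 1.4878 years:
d₁ = [ln(V₀/D) + (r + σ²/2)T] / (σ√T)
   = [ln(202.9422/182.9168) + (0.0253 + 0.5·0.2695²)·1.4878] / (0.2695·√1.4878)
   = [0.103890 + 0.091671] / 0.328724 = 0.594909
d₂ = d₁ − σ√T = 0.594909 − 0.328724 = 0.266186
N(d₁) = 0.724048,  N(d₂) = 0.604952,  e^(−rT) = 0.963058
E₀ = V₀·N(d₁) − D·e^(−rT)·N(d₂)
   = 202.9422·0.724048 − 182.9168·0.963058·0.604952 = 40.371843
B₀ = V₀ − E₀ = 202.9422 − 40.371843 = 162.570357
spread = −(1/T)·ln(B₀/D) − r = −(1/1.4878)·ln(162.570357/182.9168) − 0.0253 = 0.05395832

spread=0.0540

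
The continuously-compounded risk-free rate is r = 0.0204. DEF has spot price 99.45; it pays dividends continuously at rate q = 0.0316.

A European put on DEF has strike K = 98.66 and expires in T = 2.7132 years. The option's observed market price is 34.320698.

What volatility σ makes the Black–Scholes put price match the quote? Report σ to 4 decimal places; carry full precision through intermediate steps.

sigma = 0.5687

At σ = 0.5687 the Black–Scholes value reproduces the quote:
σ√T = 0.5687·√2.7132 = 0.936751
d₁ = (ln(S/K) + (r−q+σ²/2)T) / (σ√T) = (ln(99.45/98.66) + (0.0204−0.0316+0.5687²/2)·2.7132) / 0.936751 = (0.007975 + 0.408363) / 0.936751 = 0.444450
d₂ = d₁ − σ√T = 0.444450 − 0.936751 = -0.492301
e^{−rT} = 0.946155
e^{−qT} = 0.917835
N(−d₁) = 0.328359,  N(−d₂) = 0.688747
V = K·e^{−rT}·N(−d₂) − S·e^{−qT}·N(−d₁) = 64.292868 − 29.972170 = 34.320698 (the quoted price), and the Black–Scholes price is strictly increasing in σ, so σ is unique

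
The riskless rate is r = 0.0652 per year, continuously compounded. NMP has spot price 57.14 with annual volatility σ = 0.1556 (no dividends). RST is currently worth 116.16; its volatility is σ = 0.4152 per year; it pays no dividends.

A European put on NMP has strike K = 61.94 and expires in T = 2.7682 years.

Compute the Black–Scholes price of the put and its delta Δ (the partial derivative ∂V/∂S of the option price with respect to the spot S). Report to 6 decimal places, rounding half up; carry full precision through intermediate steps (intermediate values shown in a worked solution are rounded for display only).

σ√T = 0.1556·√2.7682 = 0.258886
d₁ = (ln(S/K) + (r+σ²/2)T) / (σ√T) = (ln(57.14/61.94) + (0.0652+0.1556²/2)·2.7682) / 0.258886 = (-0.080662 + 0.213998) / 0.258886 = 0.515037
d₂ = d₁ − σ√T = 0.515037 − 0.258886 = 0.256151
e^{−rT} = 0.834864
N(−d₁) = 0.303264,  N(−d₂) = 0.398917
Put price V = K·e^{−rT}·N(−d₂) − S·N(−d₁) = 20.628585 − 17.328480 = 3.300105
Δ = −N(−d₁) = -0.303264

price = 3.300105
Δ = -0.303264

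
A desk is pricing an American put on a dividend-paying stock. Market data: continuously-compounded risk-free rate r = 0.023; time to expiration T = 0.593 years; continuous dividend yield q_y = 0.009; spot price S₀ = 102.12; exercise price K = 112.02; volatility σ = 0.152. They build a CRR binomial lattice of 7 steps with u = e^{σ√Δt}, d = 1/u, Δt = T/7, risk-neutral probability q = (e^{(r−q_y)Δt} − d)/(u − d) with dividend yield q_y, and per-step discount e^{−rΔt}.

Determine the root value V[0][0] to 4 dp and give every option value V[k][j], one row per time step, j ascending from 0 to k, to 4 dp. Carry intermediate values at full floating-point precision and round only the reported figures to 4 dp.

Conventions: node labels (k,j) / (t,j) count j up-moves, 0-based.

params: Δt=0.08471 u=1.04523 d=0.95672 q=0.50235 e^(-rΔt)=0.99805
t_7 payoffs: 37.0968 30.1653 22.5927 14.3194 5.2807 0.0000 0.0000 0.0000
k=6: node(6,0) S=78.3123 payoff=33.7077 vs cont=33.5494 → 33.7077 [stop]  node(6,1) S=85.5573 payoff=26.4627 vs cont=26.3099 → 26.4627 [stop]  node(6,2) S=93.4725 payoff=18.5475 vs cont=18.4007 → 18.5475 [stop]  node(6,3) S=102.1200 payoff=9.9000 vs cont=9.7598 → 9.9000 [stop]  node(6,4) S=111.5675 payoff=0.4525 vs cont=2.6228 → 2.6228 [wait]  node(6,5) S=121.8891 payoff=0.0000 vs cont=0.0000 → 0.0000 [wait]  node(6,6) S=133.1655 payoff=0.0000 vs cont=0.0000 → 0.0000 [wait]
k=5: node(5,0) S=81.8547 payoff=30.1653 vs cont=30.0097 → 30.1653 [stop]  node(5,1) S=89.4273 payoff=22.5927 vs cont=22.4428 → 22.5927 [stop]  node(5,2) S=97.7006 payoff=14.3194 vs cont=14.1758 → 14.3194 [stop]  node(5,3) S=106.7393 payoff=5.2807 vs cont=6.2322 → 6.2322 [wait]  node(5,4) S=116.6142 payoff=0.0000 vs cont=1.3027 → 1.3027 [wait]  node(5,5) S=127.4026 payoff=0.0000 vs cont=0.0000 → 0.0000 [wait]
k=4: node(4,0) S=85.5573 payoff=26.4627 vs cont=26.3099 → 26.4627 [stop]  node(4,1) S=93.4725 payoff=18.5475 vs cont=18.4007 → 18.5475 [stop]  node(4,2) S=102.1200 payoff=9.9000 vs cont=10.2368 → 10.2368 [wait]  node(4,3) S=111.5675 payoff=0.4525 vs cont=3.7486 → 3.7486 [wait]  node(4,4) S=121.8891 payoff=0.0000 vs cont=0.6470 → 0.6470 [wait]
k=3: node(3,0) S=89.4273 payoff=22.5927 vs cont=22.4428 → 22.5927 [stop]  node(3,1) S=97.7006 payoff=14.3194 vs cont=14.3447 → 14.3447 [wait]  node(3,2) S=106.7393 payoff=5.2807 vs cont=6.9639 → 6.9639 [wait]  node(3,3) S=116.6142 payoff=0.0000 vs cont=2.1862 → 2.1862 [wait]
k=2: node(2,0) S=93.4725 payoff=18.5475 vs cont=18.4134 → 18.5475 [stop]  node(2,1) S=102.1200 payoff=9.9000 vs cont=10.6162 → 10.6162 [wait]  node(2,2) S=111.5675 payoff=0.4525 vs cont=4.5549 → 4.5549 [wait]
k=1: node(1,0) S=97.7006 payoff=14.3194 vs cont=14.5349 → 14.5349 [wait]  node(1,1) S=106.7393 payoff=5.2807 vs cont=7.5566 → 7.5566 [wait]
k=0: node(0,0) S=102.1200 payoff=9.9000 vs cont=11.0079 → 11.0079 [wait]

price = 11.0079
tree:
11.0079
14.5349 7.5566
18.5475 10.6162 4.5549
22.5927 14.3447 6.9639 2.1862
26.4627 18.5475 10.2368 3.7486 0.6470
30.1653 22.5927 14.3194 6.2322 1.3027 0.0000
33.7077 26.4627 18.5475 9.9000 2.6228 0.0000 0.0000
37.0968 30.1653 22.5927 14.3194 5.2807 0.0000 0.0000 0.0000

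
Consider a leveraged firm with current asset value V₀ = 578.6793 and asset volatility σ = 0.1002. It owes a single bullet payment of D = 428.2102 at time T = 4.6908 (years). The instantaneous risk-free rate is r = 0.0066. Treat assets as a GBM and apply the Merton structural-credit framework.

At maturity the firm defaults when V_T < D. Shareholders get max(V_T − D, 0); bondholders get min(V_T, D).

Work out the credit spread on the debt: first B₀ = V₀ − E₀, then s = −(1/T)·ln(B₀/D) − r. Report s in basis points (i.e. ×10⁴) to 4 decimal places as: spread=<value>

spread=14.9231

Equity is a call on the firm's assets struck at D = 428.2102:
d₁ = [ln(V₀/D) + (r + σ²/2)T] / (σ√T)
   = [ln(578.6793/428.2102) + (0.0066 + 0.5·0.1002²)·4.6908] / (0.1002·√4.6908)
   = [0.301134 + 0.054507] / 0.217016 = 1.638782
d₂ = d₁ − σ√T = 1.638782 − 0.217016 = 1.421766
N(d₁) = 0.949371,  N(d₂) = 0.922453,  e^(−rT) = 0.969515
E₀ = V₀·N(d₁) − D·e^(−rT)·N(d₂)
   = 578.6793·0.949371 − 428.2102·0.969515·0.922453 = 166.419061
B₀ = V₀ − E₀ = 578.6793 − 166.419061 = 412.260239
spread = −(1/T)·ln(B₀/D) − r = −(1/4.6908)·ln(412.260239/428.2102) − 0.0066 = 0.00149231
in basis points: 0.00149231 × 10⁴ = 14.9231 bp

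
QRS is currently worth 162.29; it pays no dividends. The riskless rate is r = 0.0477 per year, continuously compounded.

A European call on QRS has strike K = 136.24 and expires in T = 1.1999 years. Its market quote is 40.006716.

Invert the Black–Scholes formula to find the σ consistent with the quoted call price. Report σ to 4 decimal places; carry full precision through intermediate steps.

sigma = 0.2942

At σ = 0.2942 the Black–Scholes value reproduces the quote:
σ√T = 0.2942·√1.1999 = 0.322267
d₁ = (ln(S/K) + (r+σ²/2)T) / (σ√T) = (ln(162.29/136.24) + (0.0477+0.2942²/2)·1.1999) / 0.322267 = (0.174967 + 0.109163) / 0.322267 = 0.881661
d₂ = d₁ − σ√T = 0.881661 − 0.322267 = 0.559395
e^{−rT} = 0.944372
N(d₁) = 0.811020,  N(d₂) = 0.712054
V = S·N(d₁) − K·e^{−rT}·N(d₂) = 131.620434 − 91.613719 = 40.006716 (equal to the quote); since ∂V/∂σ > 0 for all σ, the implied volatility is unique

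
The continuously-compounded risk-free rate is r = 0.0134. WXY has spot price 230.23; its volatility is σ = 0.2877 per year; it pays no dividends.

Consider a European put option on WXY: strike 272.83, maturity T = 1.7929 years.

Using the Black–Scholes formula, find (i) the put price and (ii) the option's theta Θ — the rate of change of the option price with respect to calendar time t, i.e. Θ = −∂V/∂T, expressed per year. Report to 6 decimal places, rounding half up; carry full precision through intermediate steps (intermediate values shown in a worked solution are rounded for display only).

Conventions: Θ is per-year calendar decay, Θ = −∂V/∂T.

price = 58.628854
Θ = -7.143269

σ√T = 0.2877·√1.7929 = 0.385228
d₁ = (ln(S/K) + (r+σ²/2)T) / (σ√T) = (ln(230.23/272.83) + (0.0134+0.2877²/2)·1.7929) / 0.385228 = (-0.169770 + 0.098225) / 0.385228 = -0.185721
d₂ = d₁ − σ√T = -0.185721 − 0.385228 = -0.570949
e^{−rT} = 0.976261
N(−d₁) = 0.573668,  N(−d₂) = 0.715983
Put price V = K·e^{−rT}·N(−d₂) − S·N(−d₁) = 190.704479 − 132.075625 = 58.628854
φ(d₁) = (1/√(2π))·e^{−d₁²/2} = 0.392121
Θ = −S·φ(d₁)·σ/(2√T) + r·K·e^{−rT}·N(−d₂) = −9.698709 + 2.555440 = -7.143269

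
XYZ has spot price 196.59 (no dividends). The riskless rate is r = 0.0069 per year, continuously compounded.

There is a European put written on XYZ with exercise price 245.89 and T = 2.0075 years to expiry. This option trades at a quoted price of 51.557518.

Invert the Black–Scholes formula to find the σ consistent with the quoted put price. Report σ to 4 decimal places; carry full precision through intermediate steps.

At σ = 0.1712 the Black–Scholes value reproduces the quote:
σ√T = 0.1712·√2.0075 = 0.242567
d₁ = (ln(S/K) + (r+σ²/2)T) / (σ√T) = (ln(196.59/245.89) + (0.0069+0.1712²/2)·2.0075) / 0.242567 = (-0.223764 + 0.043271) / 0.242567 = -0.744095
d₂ = d₁ − σ√T = -0.744095 − 0.242567 = -0.986662
e^{−rT} = 0.986244
N(−d₁) = 0.771591,  N(−d₂) = 0.838096
V = K·e^{−rT}·N(−d₂) − S·N(−d₁) = 203.244499 − 151.686981 = 51.557518 (the observed quote) — the price is monotone increasing in volatility, hence this σ is the only solution

sigma = 0.1712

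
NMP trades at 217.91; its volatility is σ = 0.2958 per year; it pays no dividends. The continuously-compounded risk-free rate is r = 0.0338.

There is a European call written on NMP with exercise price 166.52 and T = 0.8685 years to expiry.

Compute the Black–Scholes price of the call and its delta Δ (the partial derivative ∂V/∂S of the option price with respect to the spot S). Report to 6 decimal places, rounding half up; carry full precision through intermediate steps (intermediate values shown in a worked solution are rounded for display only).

σ√T = 0.2958·√0.8685 = 0.275666
d₁ = (ln(S/K) + (r+σ²/2)T) / (σ√T) = (ln(217.91/166.52) + (0.0338+0.2958²/2)·0.8685) / 0.275666 = (0.268967 + 0.067351) / 0.275666 = 1.220020
d₂ = d₁ − σ√T = 1.220020 − 0.275666 = 0.944354
e^{−rT} = 0.971071
N(d₁) = 0.888771,  N(d₂) = 0.827506
Call price V = S·N(d₁) − K·e^{−rT}·N(d₂) = 193.672154 − 133.809971 = 59.862183
Δ = N(d₁) = 0.888771

price = 59.862183
Δ = 0.888771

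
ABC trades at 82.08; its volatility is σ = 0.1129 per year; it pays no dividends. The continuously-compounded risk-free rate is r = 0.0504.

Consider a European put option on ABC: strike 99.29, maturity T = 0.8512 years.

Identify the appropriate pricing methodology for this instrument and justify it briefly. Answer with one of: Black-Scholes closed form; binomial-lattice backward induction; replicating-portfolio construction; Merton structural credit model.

Key observation: a European claim on ABC (strike 99.29) — a lognormal (GBM) underlying with constant rate and volatility — has an exact closed-form value; no lattice or capital structure is involved.

framework: Black-Scholes closed form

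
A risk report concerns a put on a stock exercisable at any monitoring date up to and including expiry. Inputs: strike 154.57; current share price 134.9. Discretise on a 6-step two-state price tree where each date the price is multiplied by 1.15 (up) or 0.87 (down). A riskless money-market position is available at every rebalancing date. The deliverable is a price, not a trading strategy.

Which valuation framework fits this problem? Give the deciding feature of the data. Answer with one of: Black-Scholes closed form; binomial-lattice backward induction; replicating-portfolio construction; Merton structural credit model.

framework: binomial-lattice backward induction

Key observation: with exercise allowed before expiry on a discrete up/down model (6 steps from spot 134.9), the strike-154.57 put's value must be rolled back through the tree testing early exercise at each node.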